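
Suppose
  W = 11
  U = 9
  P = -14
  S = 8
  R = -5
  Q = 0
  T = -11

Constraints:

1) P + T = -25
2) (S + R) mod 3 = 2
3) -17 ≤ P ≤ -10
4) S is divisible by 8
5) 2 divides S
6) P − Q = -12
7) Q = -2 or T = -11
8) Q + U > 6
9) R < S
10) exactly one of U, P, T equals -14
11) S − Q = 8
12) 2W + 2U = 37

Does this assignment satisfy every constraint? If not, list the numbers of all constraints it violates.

No — constraints 2, 6, and 12 are not satisfied.

1) P + T = -14 + (-11) = -25  yes
2) S + R = 3; 3 mod 3 = 0, not 2  no
3) P = -14 lies in [-17, -10]  yes
4) 8 / 8 = 1, so 8 divides 8  yes
5) 8 / 2 = 4, so 2 divides 8  yes
6) P − Q = -14 − 0 = -14, not -12  no
7) Q = 0 ≠ -2, but T = -11 = -11 (second disjunct)  yes
8) Q + U = 0 + 9 = 9; 9 > 6  yes
9) R = -5, S = 8; -5 < 8  yes
10) U=9, P=-14, T=-11; 1 of them equals -14  yes
11) S − Q = 8 − 0 = 8  yes
12) 2W + 2U = 2(11) + 2(9) = 40, not 37  no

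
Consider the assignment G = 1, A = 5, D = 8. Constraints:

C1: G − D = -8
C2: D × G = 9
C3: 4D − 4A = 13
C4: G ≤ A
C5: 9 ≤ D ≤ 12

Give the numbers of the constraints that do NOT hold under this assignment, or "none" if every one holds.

C1: G − D = 1 − 8 = -7, not -8 — violated.
C2: D × G = 8 × 1 = 8, not 9 — violated.
C3: 4D − 4A = 4(8) − 4(5) = 12, not 13 — violated.
C4: G = 1, A = 5; 1 ≤ 5 — satisfied.
C5: D = 8 is outside [9, 12] — violated.

Constraints 1, 2, 3, and 5 are violated.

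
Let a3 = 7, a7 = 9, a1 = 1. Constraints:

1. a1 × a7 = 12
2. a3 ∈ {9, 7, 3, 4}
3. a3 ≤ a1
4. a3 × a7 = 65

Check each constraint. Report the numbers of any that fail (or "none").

1. a1 × a7 = 1 × 9 = 9, not 12  ✗
2. a3 = 7 is in {9, 7, 3, 4}  ✓
3. a3 = 7, a1 = 1; 7 > 1 (want ≤)  ✗
4. a3 × a7 = 7 × 9 = 63, not 65  ✗

Constraints 1, 3, 4 are violated.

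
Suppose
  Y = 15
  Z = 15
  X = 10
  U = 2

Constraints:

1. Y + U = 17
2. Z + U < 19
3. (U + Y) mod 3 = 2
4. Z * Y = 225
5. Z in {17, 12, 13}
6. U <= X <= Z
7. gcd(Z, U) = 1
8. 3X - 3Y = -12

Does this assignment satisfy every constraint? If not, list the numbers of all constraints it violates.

1. Y + U = 15 + 2 = 17 — satisfied.
2. Z + U = 15 + 2 = 17; 17 < 19 — satisfied.
3. U + Y = 17; 17 mod 3 = 2 — satisfied.
4. Z * Y = 15 * 15 = 225 — satisfied.
5. Z = 15 is not in {17, 12, 13} — violated.
6. values 2 <= 10 <= 15 — satisfied.
7. gcd(15, 2) = 1 — satisfied.
8. 3X - 3Y = 3(10) - 3(15) = -15, not -12 — violated.

The assignment fails constraints 5 and 8.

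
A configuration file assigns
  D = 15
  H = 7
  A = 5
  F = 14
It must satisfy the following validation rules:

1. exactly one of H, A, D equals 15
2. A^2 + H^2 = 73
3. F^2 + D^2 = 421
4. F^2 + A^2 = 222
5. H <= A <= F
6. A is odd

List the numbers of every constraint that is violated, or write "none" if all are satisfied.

1. H=7, A=5, D=15; 1 of them equals 15  ✓
2. A^2 + H^2 = 5^2 + 7^2 = 25 + 49 = 74, not 73  ✗
3. F^2 + D^2 = 14^2 + 15^2 = 196 + 225 = 421  ✓
4. F^2 + A^2 = 14^2 + 5^2 = 196 + 25 = 221, not 222  ✗
5. values 7, 5, 14; H = 7 is not <= A = 5  ✗
6. A = 5 is odd  ✓

Constraints 2, 4, and 5 do not hold.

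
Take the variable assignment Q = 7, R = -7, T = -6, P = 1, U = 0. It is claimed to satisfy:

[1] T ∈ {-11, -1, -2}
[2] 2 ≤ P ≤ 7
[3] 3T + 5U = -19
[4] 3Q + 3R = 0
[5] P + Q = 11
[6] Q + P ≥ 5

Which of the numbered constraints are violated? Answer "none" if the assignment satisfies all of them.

No — constraints 1, 2, 3, and 5 are not satisfied.

[1] T = -6 is not in {-11, -1, -2} — does not hold.
[2] P = 1 is outside [2, 7] — does not hold.
[3] 3T + 5U = 3(-6) + 5(0) = -18, not -19 — does not hold.
[4] 3Q + 3R = 3(7) + 3(-7) = 0 — holds.
[5] P + Q = 1 + 7 = 8, not 11 — does not hold.
[6] Q + P = 7 + 1 = 8; 8 ≥ 5 — holds.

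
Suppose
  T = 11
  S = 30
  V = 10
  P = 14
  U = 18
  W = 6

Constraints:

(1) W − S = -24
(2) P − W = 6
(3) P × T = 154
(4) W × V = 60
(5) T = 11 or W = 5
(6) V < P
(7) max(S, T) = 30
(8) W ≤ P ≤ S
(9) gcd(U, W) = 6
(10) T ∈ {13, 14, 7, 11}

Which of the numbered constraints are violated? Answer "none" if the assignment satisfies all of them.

(1) W − S = 6 − 30 = -24 — holds.
(2) P − W = 14 − 6 = 8, not 6 — fails.
(3) P × T = 14 × 11 = 154 — holds.
(4) W × V = 6 × 10 = 60 — holds.
(5) T = 11 = 11 (first disjunct) — holds.
(6) V = 10, P = 14; 10 < 14 — holds.
(7) max(30, 11) = 30 — holds.
(8) values 6 ≤ 14 ≤ 30 — holds.
(9) gcd(18, 6) = 6 — holds.
(10) T = 11 is in {13, 14, 7, 11} — holds.

The assignment fails constraint 2.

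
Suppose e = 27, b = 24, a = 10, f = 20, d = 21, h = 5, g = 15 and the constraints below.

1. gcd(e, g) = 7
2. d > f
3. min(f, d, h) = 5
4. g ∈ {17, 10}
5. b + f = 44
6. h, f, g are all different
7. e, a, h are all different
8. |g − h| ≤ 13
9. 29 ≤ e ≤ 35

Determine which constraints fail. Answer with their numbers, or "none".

1. gcd(27, 15) = 3, not 7 — does not hold.
2. d = 21, f = 20; 21 > 20 — holds.
3. min(20, 21, 5) = 5 — holds.
4. g = 15 is not in {17, 10} — does not hold.
5. b + f = 24 + 20 = 44 — holds.
6. values 5, 20, 15 are pairwise distinct — holds.
7. values 27, 10, 5 are pairwise distinct — holds.
8. |15 − 5| = 10; 10 ≤ 13 — holds.
9. e = 27 is outside [29, 35] — does not hold.

Violated: 1, 4, 9.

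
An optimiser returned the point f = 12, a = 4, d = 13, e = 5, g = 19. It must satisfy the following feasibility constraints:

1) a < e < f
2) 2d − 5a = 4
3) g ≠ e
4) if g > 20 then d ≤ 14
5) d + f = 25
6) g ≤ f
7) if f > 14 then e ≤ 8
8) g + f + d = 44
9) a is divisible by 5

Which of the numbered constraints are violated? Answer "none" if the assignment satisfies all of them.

1) values 4 < 5 < 12 — satisfied.
2) 2d − 5a = 2(13) − 5(4) = 6, not 4 — violated.
3) g = 19, e = 5; distinct — satisfied.
4) g = 19, not > 20; antecedent false, conditional vacuously true — satisfied.
5) d + f = 13 + 12 = 25 — satisfied.
6) g = 19, f = 12; 19 > 12 (want ≤) — violated.
7) f = 12, not > 14; antecedent false, conditional vacuously true — satisfied.
8) g + f + d = 19 + 12 + 13 = 44 — satisfied.
9) 4 = 5×0 + 4, so 5 does not divide 4 — violated.

Constraints 2, 6, and 9 are violated.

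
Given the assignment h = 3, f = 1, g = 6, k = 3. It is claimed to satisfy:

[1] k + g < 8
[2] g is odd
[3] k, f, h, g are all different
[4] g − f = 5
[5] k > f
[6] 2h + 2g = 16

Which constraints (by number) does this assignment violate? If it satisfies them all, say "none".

Constraints 1, 2, 3, 6 are violated.

[1] k + g = 3 + 6 = 9; 9 ≥ 8, bound 8 not met — does not hold.
[2] g = 6 is even — does not hold.
[3] k = h = 3, not all different — does not hold.
[4] g − f = 6 − 1 = 5 — holds.
[5] k = 3, f = 1; 3 > 1 — holds.
[6] 2h + 2g = 2(3) + 2(6) = 18, not 16 — does not hold.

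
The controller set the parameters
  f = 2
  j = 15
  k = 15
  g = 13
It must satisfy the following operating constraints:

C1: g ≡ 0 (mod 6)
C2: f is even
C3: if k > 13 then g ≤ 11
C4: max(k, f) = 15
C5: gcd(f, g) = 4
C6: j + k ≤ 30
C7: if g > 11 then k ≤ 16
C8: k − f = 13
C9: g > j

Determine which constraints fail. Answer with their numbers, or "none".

C1: 13 mod 6 = 1, not 0 — fails.
C2: f = 2 is even — holds.
C3: k = 15 > 13, so we need g ≤ 11; but g = 13 > 11 — fails.
C4: max(15, 2) = 15 — holds.
C5: gcd(2, 13) = 1, not 4 — fails.
C6: j + k = 15 + 15 = 30; 30 ≤ 30 — holds.
C7: g = 13 > 11, so we need k ≤ 16; k = 15 ≤ 16 — holds.
C8: k − f = 15 − 2 = 13 — holds.
C9: g = 13, j = 15; 13 ≤ 15 (want >) — fails.

No — constraints 1, 3, 5, and 9 are not satisfied.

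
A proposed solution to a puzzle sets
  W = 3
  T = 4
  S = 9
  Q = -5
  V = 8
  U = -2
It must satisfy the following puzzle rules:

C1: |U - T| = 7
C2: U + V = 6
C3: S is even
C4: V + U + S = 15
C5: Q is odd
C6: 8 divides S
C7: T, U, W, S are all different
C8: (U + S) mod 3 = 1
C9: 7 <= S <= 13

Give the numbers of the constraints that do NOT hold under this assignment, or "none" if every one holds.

Violated: 1, 3, and 6.

C1: |-2 - 4| = 6, not 7 — does not hold.
C2: U + V = -2 + 8 = 6 — holds.
C3: S = 9 is odd — does not hold.
C4: V + U + S = 8 + (-2) + 9 = 15 — holds.
C5: Q = -5 is odd — holds.
C6: 9 = 8*1 + 1, so 8 does not divide 9 — does not hold.
C7: values 4, -2, 3, 9 are pairwise distinct — holds.
C8: U + S = 7; 7 mod 3 = 1 — holds.
C9: S = 9 lies in [7, 13] — holds.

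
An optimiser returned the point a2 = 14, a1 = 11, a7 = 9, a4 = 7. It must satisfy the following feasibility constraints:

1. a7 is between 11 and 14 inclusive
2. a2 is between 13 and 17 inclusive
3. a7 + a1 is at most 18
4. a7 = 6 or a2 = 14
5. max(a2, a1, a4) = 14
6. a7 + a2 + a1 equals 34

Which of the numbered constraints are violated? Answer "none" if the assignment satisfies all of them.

Violated: 1, 3.

1. a7 = 9 is outside [11, 14]  ✗
2. a2 = 14 lies in [13, 17]  ✓
3. a7 + a1 = 9 + 11 = 20; 20 > 18, bound 18 not met  ✗
4. a7 = 9 ≠ 6, but a2 = 14 = 14 (second disjunct)  ✓
5. max(14, 11, 7) = 14  ✓
6. a7 + a2 + a1 = 9 + 14 + 11 = 34  ✓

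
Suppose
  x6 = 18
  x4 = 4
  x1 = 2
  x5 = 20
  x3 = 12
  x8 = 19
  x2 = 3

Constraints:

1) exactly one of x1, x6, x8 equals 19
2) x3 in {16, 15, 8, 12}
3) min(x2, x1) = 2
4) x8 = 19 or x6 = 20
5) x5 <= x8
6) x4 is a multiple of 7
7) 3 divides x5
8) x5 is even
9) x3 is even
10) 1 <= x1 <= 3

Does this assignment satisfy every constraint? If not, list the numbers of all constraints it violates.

1) x1=2, x6=18, x8=19; 1 of them equals 19  true
2) x3 = 12 is in {16, 15, 8, 12}  true
3) min(3, 2) = 2  true
4) x8 = 19 = 19 (first disjunct)  true
5) x5 = 20, x8 = 19; 20 > 19 (want ≤)  false
6) 4 = 7*0 + 4, so 7 does not divide 4  false
7) 20 = 3*6 + 2, so 3 does not divide 20  false
8) x5 = 20 is even  true
9) x3 = 12 is even  true
10) x1 = 2 lies in [1, 3]  true

The assignment fails constraints 5, 6, and 7.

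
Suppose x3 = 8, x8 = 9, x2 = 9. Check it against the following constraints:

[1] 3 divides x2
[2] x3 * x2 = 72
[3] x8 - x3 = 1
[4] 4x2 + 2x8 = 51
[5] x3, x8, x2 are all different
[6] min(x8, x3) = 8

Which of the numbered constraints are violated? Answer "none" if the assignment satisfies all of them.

The assignment fails constraints 4, 5.

[1] 9 / 3 = 3, so 3 divides 9  ✔
[2] x3 * x2 = 8 * 9 = 72  ✔
[3] x8 - x3 = 9 - 8 = 1  ✔
[4] 4x2 + 2x8 = 4(9) + 2(9) = 54, not 51  ✘
[5] x8 = x2 = 9, not all different  ✘
[6] min(9, 8) = 8  ✔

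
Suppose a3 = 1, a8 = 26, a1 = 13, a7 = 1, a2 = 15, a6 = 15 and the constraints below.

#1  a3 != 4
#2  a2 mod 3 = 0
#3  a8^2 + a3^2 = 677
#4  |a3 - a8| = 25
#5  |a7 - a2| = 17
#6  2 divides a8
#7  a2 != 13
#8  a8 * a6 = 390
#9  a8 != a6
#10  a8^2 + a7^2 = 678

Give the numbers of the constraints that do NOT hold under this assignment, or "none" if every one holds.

Constraints 5 and 10 are violated.

#1 a3 = 1, and 1 ≠ 4  yes
#2 15 mod 3 = 0  yes
#3 a8^2 + a3^2 = 26^2 + 1^2 = 676 + 1 = 677  yes
#4 |1 - 26| = 25  yes
#5 |1 - 15| = 14, not 17  no
#6 26 / 2 = 13, so 2 divides 26  yes
#7 a2 = 15, and 15 ≠ 13  yes
#8 a8 * a6 = 26 * 15 = 390  yes
#9 a8 = 26, a6 = 15; distinct  yes
#10 a8^2 + a7^2 = 26^2 + 1^2 = 676 + 1 = 677, not 678  no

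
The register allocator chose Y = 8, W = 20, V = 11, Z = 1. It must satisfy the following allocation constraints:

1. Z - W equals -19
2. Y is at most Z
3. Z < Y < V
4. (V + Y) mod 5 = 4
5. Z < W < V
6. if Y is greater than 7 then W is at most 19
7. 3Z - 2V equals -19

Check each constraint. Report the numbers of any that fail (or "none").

Constraints 2, 5, and 6 are violated.

1. Z - W = 1 - 20 = -19  holds
2. Y = 8, Z = 1; 8 > 1 (want ≤)  fails
3. values 1 < 8 < 11  holds
4. V + Y = 19; 19 mod 5 = 4  holds
5. values 1, 20, 11; W = 20 is not < V = 11  fails
6. Y = 8 > 7, so we need W ≤ 19; but W = 20 > 19  fails
7. 3Z - 2V = 3(1) - 2(11) = -19  holds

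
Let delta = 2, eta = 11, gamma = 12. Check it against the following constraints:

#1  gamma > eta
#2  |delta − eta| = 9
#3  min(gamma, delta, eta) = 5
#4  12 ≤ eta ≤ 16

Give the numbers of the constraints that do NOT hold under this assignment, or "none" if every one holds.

No — constraints 3 and 4 are not satisfied.

#1 gamma = 12, eta = 11; 12 > 11 — holds.
#2 |2 − 11| = 9 — holds.
#3 min(12, 2, 11) = 2, not 5 — fails.
#4 eta = 11 is outside [12, 16] — fails.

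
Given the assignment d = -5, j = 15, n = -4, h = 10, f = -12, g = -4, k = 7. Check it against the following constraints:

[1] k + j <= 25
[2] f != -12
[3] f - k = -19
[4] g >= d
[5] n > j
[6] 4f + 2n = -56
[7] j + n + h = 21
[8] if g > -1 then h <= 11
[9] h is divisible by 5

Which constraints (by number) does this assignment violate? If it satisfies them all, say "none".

Constraints 2 and 5 are violated.

[1] k + j = 7 + 15 = 22; 22 ≤ 25  holds
[2] f = -12, but -12 is required to differ  fails
[3] f - k = -12 - 7 = -19  holds
[4] g = -4, d = -5; -4 ≥ -5  holds
[5] n = -4, j = 15; -4 ≤ 15 (want >)  fails
[6] 4f + 2n = 4(-12) + 2(-4) = -56  holds
[7] j + n + h = 15 + (-4) + 10 = 21  holds
[8] g = -4, not > -1; antecedent false, conditional vacuously true  holds
[9] 10 / 5 = 2, so 5 divides 10  holds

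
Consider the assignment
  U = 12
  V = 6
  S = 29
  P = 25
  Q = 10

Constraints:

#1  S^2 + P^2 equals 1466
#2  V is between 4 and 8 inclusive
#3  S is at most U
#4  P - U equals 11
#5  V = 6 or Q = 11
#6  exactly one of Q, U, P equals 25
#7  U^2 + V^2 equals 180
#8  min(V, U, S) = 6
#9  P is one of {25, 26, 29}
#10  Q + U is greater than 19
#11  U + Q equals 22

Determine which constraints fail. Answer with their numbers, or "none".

#1 S^2 + P^2 = 29^2 + 25^2 = 841 + 625 = 1466 — holds.
#2 V = 6 lies in [4, 8] — holds.
#3 S = 29, U = 12; 29 > 12 (want ≤) — does not hold.
#4 P - U = 25 - 12 = 13, not 11 — does not hold.
#5 V = 6 = 6 (first disjunct) — holds.
#6 Q=10, U=12, P=25; 1 of them equals 25 — holds.
#7 U^2 + V^2 = 12^2 + 6^2 = 144 + 36 = 180 — holds.
#8 min(6, 12, 29) = 6 — holds.
#9 P = 25 is in {25, 26, 29} — holds.
#10 Q + U = 10 + 12 = 22; 22 > 19 — holds.
#11 U + Q = 12 + 10 = 22 — holds.

Constraints 3, 4 do not hold.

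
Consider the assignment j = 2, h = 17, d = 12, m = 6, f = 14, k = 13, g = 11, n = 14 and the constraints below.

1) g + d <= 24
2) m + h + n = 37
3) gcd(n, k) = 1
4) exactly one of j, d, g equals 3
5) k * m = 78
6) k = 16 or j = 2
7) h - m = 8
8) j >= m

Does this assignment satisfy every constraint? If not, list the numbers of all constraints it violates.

1) g + d = 11 + 12 = 23; 23 ≤ 24  OK
2) m + h + n = 6 + 17 + 14 = 37  OK
3) gcd(14, 13) = 1  OK
4) j=2, d=12, g=11; 0 of them equal 3, not exactly one  FAIL
5) k * m = 13 * 6 = 78  OK
6) k = 13 ≠ 16, but j = 2 = 2 (second disjunct)  OK
7) h - m = 17 - 6 = 11, not 8  FAIL
8) j = 2, m = 6; 2 < 6 (want ≥)  FAIL

Constraints 4, 7, and 8 do not hold.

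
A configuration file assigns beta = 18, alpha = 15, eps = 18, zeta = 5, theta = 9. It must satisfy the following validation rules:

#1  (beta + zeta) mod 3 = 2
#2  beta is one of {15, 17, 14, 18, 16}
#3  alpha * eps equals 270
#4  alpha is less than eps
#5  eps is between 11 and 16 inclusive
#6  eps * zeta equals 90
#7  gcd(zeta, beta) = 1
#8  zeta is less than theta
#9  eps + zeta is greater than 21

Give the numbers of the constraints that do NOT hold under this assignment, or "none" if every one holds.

The assignment fails constraint 5.

#1 beta + zeta = 23; 23 mod 3 = 2 — satisfied.
#2 beta = 18 is in {15, 17, 14, 18, 16} — satisfied.
#3 alpha * eps = 15 * 18 = 270 — satisfied.
#4 alpha = 15, eps = 18; 15 < 18 — satisfied.
#5 eps = 18 is outside [11, 16] — violated.
#6 eps * zeta = 18 * 5 = 90 — satisfied.
#7 gcd(5, 18) = 1 — satisfied.
#8 zeta = 5, theta = 9; 5 < 9 — satisfied.
#9 eps + zeta = 18 + 5 = 23; 23 > 21 — satisfied.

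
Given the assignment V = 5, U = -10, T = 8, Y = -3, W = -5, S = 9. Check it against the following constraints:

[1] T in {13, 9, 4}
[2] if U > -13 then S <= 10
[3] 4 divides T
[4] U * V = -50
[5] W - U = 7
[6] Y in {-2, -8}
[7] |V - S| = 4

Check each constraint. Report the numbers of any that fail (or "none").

Violated: 1, 5, and 6.

[1] T = 8 is not in {13, 9, 4}  ✘
[2] U = -10 > -13, so we need S ≤ 10; S = 9 ≤ 10  ✔
[3] 8 / 4 = 2, so 4 divides 8  ✔
[4] U * V = -10 * 5 = -50  ✔
[5] W - U = -5 - (-10) = 5, not 7  ✘
[6] Y = -3 is not in {-2, -8}  ✘
[7] |5 - 9| = 4  ✔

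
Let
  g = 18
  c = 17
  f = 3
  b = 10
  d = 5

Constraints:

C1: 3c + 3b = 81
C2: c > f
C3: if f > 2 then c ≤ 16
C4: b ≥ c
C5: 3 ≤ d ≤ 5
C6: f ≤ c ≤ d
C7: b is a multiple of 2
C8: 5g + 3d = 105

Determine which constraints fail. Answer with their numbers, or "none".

Constraints 3, 4, and 6 are violated.

C1: 3c + 3b = 3(17) + 3(10) = 81  ✓
C2: c = 17, f = 3; 17 > 3  ✓
C3: f = 3 > 2, so we need c ≤ 16; but c = 17 > 16  ✗
C4: b = 10, c = 17; 10 < 17 (want ≥)  ✗
C5: d = 5 lies in [3, 5]  ✓
C6: values 3, 17, 5; c = 17 is not ≤ d = 5  ✗
C7: 10 / 2 = 5, so 2 divides 10  ✓
C8: 5g + 3d = 5(18) + 3(5) = 105  ✓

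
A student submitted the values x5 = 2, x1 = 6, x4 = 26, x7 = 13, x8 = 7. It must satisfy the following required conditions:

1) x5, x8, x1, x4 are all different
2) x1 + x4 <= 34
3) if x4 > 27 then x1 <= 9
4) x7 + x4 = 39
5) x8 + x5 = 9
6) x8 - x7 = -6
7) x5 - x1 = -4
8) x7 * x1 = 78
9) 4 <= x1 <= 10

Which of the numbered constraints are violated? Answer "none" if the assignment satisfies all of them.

1) values 2, 7, 6, 26 are pairwise distinct  OK
2) x1 + x4 = 6 + 26 = 32; 32 ≤ 34  OK
3) x4 = 26, not > 27; antecedent false, conditional vacuously true  OK
4) x7 + x4 = 13 + 26 = 39  OK
5) x8 + x5 = 7 + 2 = 9  OK
6) x8 - x7 = 7 - 13 = -6  OK
7) x5 - x1 = 2 - 6 = -4  OK
8) x7 * x1 = 13 * 6 = 78  OK
9) x1 = 6 lies in [4, 10]  OK

No violations.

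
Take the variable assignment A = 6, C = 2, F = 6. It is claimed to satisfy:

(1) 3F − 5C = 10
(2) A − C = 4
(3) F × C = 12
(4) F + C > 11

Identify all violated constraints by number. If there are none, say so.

(1) 3F − 5C = 3(6) − 5(2) = 8, not 10 — does not hold.
(2) A − C = 6 − 2 = 4 — holds.
(3) F × C = 6 × 2 = 12 — holds.
(4) F + C = 6 + 2 = 8; 8 ≤ 11, bound 11 not met — does not hold.

Constraints 1, 4 are violated.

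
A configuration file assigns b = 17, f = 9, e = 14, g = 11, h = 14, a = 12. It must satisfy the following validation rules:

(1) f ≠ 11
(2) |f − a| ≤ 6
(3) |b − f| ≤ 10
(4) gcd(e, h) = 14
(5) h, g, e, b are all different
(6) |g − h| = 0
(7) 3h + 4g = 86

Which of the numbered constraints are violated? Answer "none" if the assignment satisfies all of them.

Constraints 5, 6 do not hold.

(1) f = 9, and 9 ≠ 11  holds
(2) |9 − 12| = 3; 3 ≤ 6  holds
(3) |17 − 9| = 8; 8 ≤ 10  holds
(4) gcd(14, 14) = 14  holds
(5) h = e = 14, not all different  fails
(6) |11 − 14| = 3, not 0  fails
(7) 3h + 4g = 3(14) + 4(11) = 86  holds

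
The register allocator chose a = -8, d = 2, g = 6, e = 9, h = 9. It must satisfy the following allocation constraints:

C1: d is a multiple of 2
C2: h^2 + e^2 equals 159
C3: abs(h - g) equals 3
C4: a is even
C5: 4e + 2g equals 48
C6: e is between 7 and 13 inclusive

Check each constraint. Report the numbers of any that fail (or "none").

No — constraint 2 is not satisfied.

C1: 2 / 2 = 1, so 2 divides 2  yes
C2: h^2 + e^2 = 9^2 + 9^2 = 81 + 81 = 162, not 159  no
C3: abs(9 - 6) = 3  yes
C4: a = -8 is even  yes
C5: 4e + 2g = 4(9) + 2(6) = 48  yes
C6: e = 9 lies in [7, 13]  yes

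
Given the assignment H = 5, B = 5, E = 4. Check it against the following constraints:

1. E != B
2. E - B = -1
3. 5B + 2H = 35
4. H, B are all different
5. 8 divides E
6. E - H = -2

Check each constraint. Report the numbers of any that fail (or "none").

Constraints 4, 5, and 6 are violated.

1. E = 4, B = 5; distinct  OK
2. E - B = 4 - 5 = -1  OK
3. 5B + 2H = 5(5) + 2(5) = 35  OK
4. H = B = 5, not all different  FAIL
5. 4 = 8*0 + 4, so 8 does not divide 4  FAIL
6. E - H = 4 - 5 = -1, not -2  FAIL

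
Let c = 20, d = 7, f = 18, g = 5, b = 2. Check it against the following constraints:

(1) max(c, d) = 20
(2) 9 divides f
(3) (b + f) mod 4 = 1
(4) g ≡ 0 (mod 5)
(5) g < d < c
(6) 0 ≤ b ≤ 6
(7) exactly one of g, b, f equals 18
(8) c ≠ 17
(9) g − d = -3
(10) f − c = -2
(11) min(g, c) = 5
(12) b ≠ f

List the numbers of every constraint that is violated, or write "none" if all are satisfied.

Constraints 3 and 9 do not hold.

(1) max(20, 7) = 20 — holds.
(2) 18 / 9 = 2, so 9 divides 18 — holds.
(3) b + f = 20; 20 mod 4 = 0, not 1 — fails.
(4) 5 mod 5 = 0 — holds.
(5) values 5 < 7 < 20 — holds.
(6) b = 2 lies in [0, 6] — holds.
(7) g=5, b=2, f=18; 1 of them equals 18 — holds.
(8) c = 20, and 20 ≠ 17 — holds.
(9) g − d = 5 − 7 = -2, not -3 — fails.
(10) f − c = 18 − 20 = -2 — holds.
(11) min(5, 20) = 5 — holds.
(12) b = 2, f = 18; distinct — holds.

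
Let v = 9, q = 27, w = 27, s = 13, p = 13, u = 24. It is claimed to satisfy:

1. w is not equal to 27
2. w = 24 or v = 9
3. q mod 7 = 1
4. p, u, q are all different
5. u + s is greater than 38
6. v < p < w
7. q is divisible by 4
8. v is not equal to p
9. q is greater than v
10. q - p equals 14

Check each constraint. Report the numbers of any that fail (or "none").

1. w = 27, but 27 is required to differ  ✘
2. w = 27 ≠ 24, but v = 9 = 9 (second disjunct)  ✔
3. 27 mod 7 = 6, not 1  ✘
4. values 13, 24, 27 are pairwise distinct  ✔
5. u + s = 24 + 13 = 37; 37 ≤ 38, bound 38 not met  ✘
6. values 9 < 13 < 27  ✔
7. 27 = 4*6 + 3, so 4 does not divide 27  ✘
8. v = 9, p = 13; distinct  ✔
9. q = 27, v = 9; 27 > 9  ✔
10. q - p = 27 - 13 = 14  ✔

No — constraints 1, 3, 5, 7 are not satisfied.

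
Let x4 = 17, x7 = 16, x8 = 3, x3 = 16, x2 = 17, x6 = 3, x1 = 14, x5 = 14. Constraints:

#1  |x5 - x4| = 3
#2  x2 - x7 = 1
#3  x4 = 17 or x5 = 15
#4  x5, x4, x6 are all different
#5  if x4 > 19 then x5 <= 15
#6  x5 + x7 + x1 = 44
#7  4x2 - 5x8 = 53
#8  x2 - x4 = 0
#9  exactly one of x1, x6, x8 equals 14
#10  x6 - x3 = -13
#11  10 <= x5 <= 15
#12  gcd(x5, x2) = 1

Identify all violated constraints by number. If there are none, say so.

#1 |14 - 17| = 3 — OK.
#2 x2 - x7 = 17 - 16 = 1 — OK.
#3 x4 = 17 = 17 (first disjunct) — OK.
#4 values 14, 17, 3 are pairwise distinct — OK.
#5 x4 = 17, not > 19; antecedent false, conditional vacuously true — OK.
#6 x5 + x7 + x1 = 14 + 16 + 14 = 44 — OK.
#7 4x2 - 5x8 = 4(17) - 5(3) = 53 — OK.
#8 x2 - x4 = 17 - 17 = 0 — OK.
#9 x1=14, x6=3, x8=3; 1 of them equals 14 — OK.
#10 x6 - x3 = 3 - 16 = -13 — OK.
#11 x5 = 14 lies in [10, 15] — OK.
#12 gcd(14, 17) = 1 — OK.

Yes — all constraints hold.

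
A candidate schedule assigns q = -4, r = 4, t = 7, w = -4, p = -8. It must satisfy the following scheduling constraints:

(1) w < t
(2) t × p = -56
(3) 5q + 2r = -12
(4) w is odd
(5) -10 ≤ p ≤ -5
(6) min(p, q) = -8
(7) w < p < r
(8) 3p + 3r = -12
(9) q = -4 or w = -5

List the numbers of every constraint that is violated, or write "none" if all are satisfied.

(1) w = -4, t = 7; -4 < 7  yes
(2) t × p = 7 × (-8) = -56  yes
(3) 5q + 2r = 5(-4) + 2(4) = -12  yes
(4) w = -4 is even  no
(5) p = -8 lies in [-10, -5]  yes
(6) min(-8, -4) = -8  yes
(7) values -4, -8, 4; w = -4 is not < p = -8  no
(8) 3p + 3r = 3(-8) + 3(4) = -12  yes
(9) q = -4 = -4 (first disjunct)  yes

Constraints 4 and 7 do not hold.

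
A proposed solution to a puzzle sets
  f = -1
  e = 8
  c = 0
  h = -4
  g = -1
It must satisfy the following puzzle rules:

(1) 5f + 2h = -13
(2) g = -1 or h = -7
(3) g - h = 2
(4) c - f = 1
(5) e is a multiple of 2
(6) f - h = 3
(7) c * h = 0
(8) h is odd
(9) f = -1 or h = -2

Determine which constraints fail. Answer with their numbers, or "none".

(1) 5f + 2h = 5(-1) + 2(-4) = -13 — satisfied.
(2) g = -1 = -1 (first disjunct) — satisfied.
(3) g - h = -1 - (-4) = 3, not 2 — violated.
(4) c - f = 0 - (-1) = 1 — satisfied.
(5) 8 / 2 = 4, so 2 divides 8 — satisfied.
(6) f - h = -1 - (-4) = 3 — satisfied.
(7) c * h = 0 * (-4) = 0 — satisfied.
(8) h = -4 is even — violated.
(9) f = -1 = -1 (first disjunct) — satisfied.

No — constraints 3, 8 are not satisfied.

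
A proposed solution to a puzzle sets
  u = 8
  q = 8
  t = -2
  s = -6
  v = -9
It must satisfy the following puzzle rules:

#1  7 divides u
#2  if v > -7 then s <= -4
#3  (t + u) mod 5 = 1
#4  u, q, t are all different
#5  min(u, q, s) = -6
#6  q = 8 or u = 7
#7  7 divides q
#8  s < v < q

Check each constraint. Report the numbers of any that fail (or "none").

Constraints 1, 4, 7, 8 do not hold.

#1 8 = 7*1 + 1, so 7 does not divide 8  fails
#2 v = -9, not > -7; antecedent false, conditional vacuously true  holds
#3 t + u = 6; 6 mod 5 = 1  holds
#4 u = q = 8, not all different  fails
#5 min(8, 8, -6) = -6  holds
#6 q = 8 = 8 (first disjunct)  holds
#7 8 = 7*1 + 1, so 7 does not divide 8  fails
#8 values -6, -9, 8; s = -6 is not < v = -9  fails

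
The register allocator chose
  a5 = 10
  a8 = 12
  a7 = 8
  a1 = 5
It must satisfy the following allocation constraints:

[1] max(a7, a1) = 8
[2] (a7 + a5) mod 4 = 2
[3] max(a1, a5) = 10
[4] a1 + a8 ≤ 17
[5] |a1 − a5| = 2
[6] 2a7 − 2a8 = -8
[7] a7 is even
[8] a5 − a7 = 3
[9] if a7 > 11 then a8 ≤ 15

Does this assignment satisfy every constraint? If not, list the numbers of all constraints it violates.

Violated: 5 and 8.

[1] max(8, 5) = 8 — holds.
[2] a7 + a5 = 18; 18 mod 4 = 2 — holds.
[3] max(5, 10) = 10 — holds.
[4] a1 + a8 = 5 + 12 = 17; 17 ≤ 17 — holds.
[5] |5 − 10| = 5, not 2 — fails.
[6] 2a7 − 2a8 = 2(8) − 2(12) = -8 — holds.
[7] a7 = 8 is even — holds.
[8] a5 − a7 = 10 − 8 = 2, not 3 — fails.
[9] a7 = 8, not > 11; antecedent false, conditional vacuously true — holds.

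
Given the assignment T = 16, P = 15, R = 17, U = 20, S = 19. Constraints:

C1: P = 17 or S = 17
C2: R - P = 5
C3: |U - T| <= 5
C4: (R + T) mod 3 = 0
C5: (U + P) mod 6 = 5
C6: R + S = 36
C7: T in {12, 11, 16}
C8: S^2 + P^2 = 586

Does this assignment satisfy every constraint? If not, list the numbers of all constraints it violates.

Constraints 1, 2 are violated.

C1: P = 15 ≠ 17 and S = 19 ≠ 17; both disjuncts false  FAIL
C2: R - P = 17 - 15 = 2, not 5  FAIL
C3: |20 - 16| = 4; 4 ≤ 5  OK
C4: R + T = 33; 33 mod 3 = 0  OK
C5: U + P = 35; 35 mod 6 = 5  OK
C6: R + S = 17 + 19 = 36  OK
C7: T = 16 is in {12, 11, 16}  OK
C8: S^2 + P^2 = 19^2 + 15^2 = 361 + 225 = 586  OK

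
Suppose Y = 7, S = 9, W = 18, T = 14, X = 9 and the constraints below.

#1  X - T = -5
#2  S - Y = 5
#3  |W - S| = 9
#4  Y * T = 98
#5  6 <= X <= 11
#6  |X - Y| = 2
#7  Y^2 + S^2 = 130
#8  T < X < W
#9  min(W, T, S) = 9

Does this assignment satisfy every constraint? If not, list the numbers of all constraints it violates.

#1 X - T = 9 - 14 = -5  OK
#2 S - Y = 9 - 7 = 2, not 5  FAIL
#3 |18 - 9| = 9  OK
#4 Y * T = 7 * 14 = 98  OK
#5 X = 9 lies in [6, 11]  OK
#6 |9 - 7| = 2  OK
#7 Y^2 + S^2 = 7^2 + 9^2 = 49 + 81 = 130  OK
#8 values 14, 9, 18; T = 14 is not < X = 9  FAIL
#9 min(18, 14, 9) = 9  OK

Violated: 2 and 8.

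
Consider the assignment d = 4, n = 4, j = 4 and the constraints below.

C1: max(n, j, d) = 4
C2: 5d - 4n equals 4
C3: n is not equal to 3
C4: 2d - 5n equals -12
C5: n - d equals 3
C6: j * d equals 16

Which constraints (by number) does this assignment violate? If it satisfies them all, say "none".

C1: max(4, 4, 4) = 4  ✓
C2: 5d - 4n = 5(4) - 4(4) = 4  ✓
C3: n = 4, and 4 ≠ 3  ✓
C4: 2d - 5n = 2(4) - 5(4) = -12  ✓
C5: n - d = 4 - 4 = 0, not 3  ✗
C6: j * d = 4 * 4 = 16  ✓

Constraint 5 is violated.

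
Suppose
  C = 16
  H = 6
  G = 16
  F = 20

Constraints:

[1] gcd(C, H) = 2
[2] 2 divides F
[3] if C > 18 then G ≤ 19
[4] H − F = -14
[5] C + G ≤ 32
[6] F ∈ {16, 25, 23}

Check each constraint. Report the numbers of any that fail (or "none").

[1] gcd(16, 6) = 2 — holds.
[2] 20 / 2 = 10, so 2 divides 20 — holds.
[3] C = 16, not > 18; antecedent false, conditional vacuously true — holds.
[4] H − F = 6 − 20 = -14 — holds.
[5] C + G = 16 + 16 = 32; 32 ≤ 32 — holds.
[6] F = 20 is not in {16, 25, 23} — does not hold.

Constraint 6 does not hold.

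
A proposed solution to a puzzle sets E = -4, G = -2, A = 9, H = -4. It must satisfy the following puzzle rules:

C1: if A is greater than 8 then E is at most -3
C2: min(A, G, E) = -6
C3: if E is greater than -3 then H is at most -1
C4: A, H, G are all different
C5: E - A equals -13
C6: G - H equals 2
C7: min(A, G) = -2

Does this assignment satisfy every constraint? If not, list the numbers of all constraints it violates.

C1: A = 9 > 8, so we need E ≤ -3; E = -4 ≤ -3 — holds.
C2: min(9, -2, -4) = -4, not -6 — does not hold.
C3: E = -4, not > -3; antecedent false, conditional vacuously true — holds.
C4: values 9, -4, -2 are pairwise distinct — holds.
C5: E - A = -4 - 9 = -13 — holds.
C6: G - H = -2 - (-4) = 2 — holds.
C7: min(9, -2) = -2 — holds.

The assignment fails constraint 2.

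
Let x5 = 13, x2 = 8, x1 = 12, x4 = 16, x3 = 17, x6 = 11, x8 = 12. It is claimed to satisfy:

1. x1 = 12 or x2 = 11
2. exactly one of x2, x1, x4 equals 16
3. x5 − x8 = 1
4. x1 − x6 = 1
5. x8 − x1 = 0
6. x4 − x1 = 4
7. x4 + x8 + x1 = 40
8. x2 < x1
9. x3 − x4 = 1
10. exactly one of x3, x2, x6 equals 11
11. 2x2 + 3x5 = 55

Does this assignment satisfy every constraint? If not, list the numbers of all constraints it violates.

The assignment satisfies every constraint.

1. x1 = 12 = 12 (first disjunct)  holds
2. x2=8, x1=12, x4=16; 1 of them equals 16  holds
3. x5 − x8 = 13 − 12 = 1  holds
4. x1 − x6 = 12 − 11 = 1  holds
5. x8 − x1 = 12 − 12 = 0  holds
6. x4 − x1 = 16 − 12 = 4  holds
7. x4 + x8 + x1 = 16 + 12 + 12 = 40  holds
8. x2 = 8, x1 = 12; 8 < 12  holds
9. x3 − x4 = 17 − 16 = 1  holds
10. x3=17, x2=8, x6=11; 1 of them equals 11  holds
11. 2x2 + 3x5 = 2(8) + 3(13) = 55  holds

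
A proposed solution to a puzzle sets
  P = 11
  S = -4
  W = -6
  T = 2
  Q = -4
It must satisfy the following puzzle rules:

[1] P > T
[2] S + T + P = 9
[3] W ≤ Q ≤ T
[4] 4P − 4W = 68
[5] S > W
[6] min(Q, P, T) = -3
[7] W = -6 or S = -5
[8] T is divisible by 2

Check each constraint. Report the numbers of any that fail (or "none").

[1] P = 11, T = 2; 11 > 2 — holds.
[2] S + T + P = -4 + 2 + 11 = 9 — holds.
[3] values -6 ≤ -4 ≤ 2 — holds.
[4] 4P − 4W = 4(11) − 4(-6) = 68 — holds.
[5] S = -4, W = -6; -4 > -6 — holds.
[6] min(-4, 11, 2) = -4, not -3 — does not hold.
[7] W = -6 = -6 (first disjunct) — holds.
[8] 2 / 2 = 1, so 2 divides 2 — holds.

No — constraint 6 is not satisfied.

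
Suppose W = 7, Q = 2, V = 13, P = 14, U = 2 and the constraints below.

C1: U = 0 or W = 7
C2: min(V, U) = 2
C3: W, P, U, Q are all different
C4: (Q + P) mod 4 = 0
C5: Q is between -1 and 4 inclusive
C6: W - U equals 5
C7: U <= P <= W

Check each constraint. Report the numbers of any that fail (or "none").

C1: U = 2 ≠ 0, but W = 7 = 7 (second disjunct) — OK.
C2: min(13, 2) = 2 — OK.
C3: U = Q = 2, not all different — violated.
C4: Q + P = 16; 16 mod 4 = 0 — OK.
C5: Q = 2 lies in [-1, 4] — OK.
C6: W - U = 7 - 2 = 5 — OK.
C7: values 2, 14, 7; P = 14 is not <= W = 7 — violated.

Violated: 3, 7.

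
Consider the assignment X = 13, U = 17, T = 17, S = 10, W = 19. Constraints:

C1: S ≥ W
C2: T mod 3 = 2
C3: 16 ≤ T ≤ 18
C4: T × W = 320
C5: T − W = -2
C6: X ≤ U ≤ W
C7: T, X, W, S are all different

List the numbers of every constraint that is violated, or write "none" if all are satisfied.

Constraints 1, 4 are violated.

C1: S = 10, W = 19; 10 < 19 (want ≥)  fails
C2: 17 mod 3 = 2  holds
C3: T = 17 lies in [16, 18]  holds
C4: T × W = 17 × 19 = 323, not 320  fails
C5: T − W = 17 − 19 = -2  holds
C6: values 13 ≤ 17 ≤ 19  holds
C7: values 17, 13, 19, 10 are pairwise distinct  holds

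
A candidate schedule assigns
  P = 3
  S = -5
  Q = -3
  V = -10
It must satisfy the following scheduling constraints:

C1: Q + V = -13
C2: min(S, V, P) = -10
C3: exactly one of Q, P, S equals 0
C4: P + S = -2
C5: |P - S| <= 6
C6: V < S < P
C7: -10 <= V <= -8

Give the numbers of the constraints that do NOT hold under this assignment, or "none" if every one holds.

Constraints 3 and 5 are violated.

C1: Q + V = -3 + (-10) = -13  true
C2: min(-5, -10, 3) = -10  true
C3: Q=-3, P=3, S=-5; 0 of them equal 0, not exactly one  false
C4: P + S = 3 + (-5) = -2  true
C5: |3 - (-5)| = 8; 8 > 6, exceeds bound 6  false
C6: values -10 < -5 < 3  true
C7: V = -10 lies in [-10, -8]  true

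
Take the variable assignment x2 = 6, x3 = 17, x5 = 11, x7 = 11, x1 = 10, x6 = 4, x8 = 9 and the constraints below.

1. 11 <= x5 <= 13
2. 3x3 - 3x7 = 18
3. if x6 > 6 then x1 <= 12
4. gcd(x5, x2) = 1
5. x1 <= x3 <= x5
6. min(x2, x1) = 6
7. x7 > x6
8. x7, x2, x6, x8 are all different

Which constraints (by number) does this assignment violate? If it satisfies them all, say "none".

The assignment fails constraint 5.

1. x5 = 11 lies in [11, 13] — holds.
2. 3x3 - 3x7 = 3(17) - 3(11) = 18 — holds.
3. x6 = 4, not > 6; antecedent false, conditional vacuously true — holds.
4. gcd(11, 6) = 1 — holds.
5. values 10, 17, 11; x3 = 17 is not <= x5 = 11 — fails.
6. min(6, 10) = 6 — holds.
7. x7 = 11, x6 = 4; 11 > 4 — holds.
8. values 11, 6, 4, 9 are pairwise distinct — holds.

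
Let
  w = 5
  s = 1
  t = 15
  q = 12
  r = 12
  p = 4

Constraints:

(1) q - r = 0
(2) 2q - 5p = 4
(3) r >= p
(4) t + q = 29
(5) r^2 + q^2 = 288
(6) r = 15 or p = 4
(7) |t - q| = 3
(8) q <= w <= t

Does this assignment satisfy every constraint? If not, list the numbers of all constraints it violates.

(1) q - r = 12 - 12 = 0  ✓
(2) 2q - 5p = 2(12) - 5(4) = 4  ✓
(3) r = 12, p = 4; 12 ≥ 4  ✓
(4) t + q = 15 + 12 = 27, not 29  ✗
(5) r^2 + q^2 = 12^2 + 12^2 = 144 + 144 = 288  ✓
(6) r = 12 ≠ 15, but p = 4 = 4 (second disjunct)  ✓
(7) |15 - 12| = 3  ✓
(8) values 12, 5, 15; q = 12 is not <= w = 5  ✗

The assignment fails constraints 4, 8.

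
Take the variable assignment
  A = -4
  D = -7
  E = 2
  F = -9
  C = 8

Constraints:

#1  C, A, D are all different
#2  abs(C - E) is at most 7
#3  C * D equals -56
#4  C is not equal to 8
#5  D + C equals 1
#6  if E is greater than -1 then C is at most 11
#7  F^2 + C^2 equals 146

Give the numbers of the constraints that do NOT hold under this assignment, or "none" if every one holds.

Violated: 4 and 7.

#1 values 8, -4, -7 are pairwise distinct  true
#2 abs(8 - 2) = 6; 6 ≤ 7  true
#3 C * D = 8 * (-7) = -56  true
#4 C = 8, but 8 is required to differ  false
#5 D + C = -7 + 8 = 1  true
#6 E = 2 > -1, so we need C ≤ 11; C = 8 ≤ 11  true
#7 F^2 + C^2 = (-9)^2 + 8^2 = 81 + 64 = 145, not 146  false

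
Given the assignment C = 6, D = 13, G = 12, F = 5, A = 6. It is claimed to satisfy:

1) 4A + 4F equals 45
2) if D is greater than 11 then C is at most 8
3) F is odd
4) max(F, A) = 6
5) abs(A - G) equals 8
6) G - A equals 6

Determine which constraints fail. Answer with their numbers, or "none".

1) 4A + 4F = 4(6) + 4(5) = 44, not 45  FAIL
2) D = 13 > 11, so we need C ≤ 8; C = 6 ≤ 8  OK
3) F = 5 is odd  OK
4) max(5, 6) = 6  OK
5) abs(6 - 12) = 6, not 8  FAIL
6) G - A = 12 - 6 = 6  OK

Constraints 1 and 5 do not hold.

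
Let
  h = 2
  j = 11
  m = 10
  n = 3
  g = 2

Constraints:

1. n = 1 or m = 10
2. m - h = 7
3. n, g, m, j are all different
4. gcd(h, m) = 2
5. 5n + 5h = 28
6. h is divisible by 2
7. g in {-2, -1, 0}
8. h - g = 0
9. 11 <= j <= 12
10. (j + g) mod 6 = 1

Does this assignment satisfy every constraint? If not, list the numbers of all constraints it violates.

Constraints 2, 5, and 7 are violated.

1. n = 3 ≠ 1, but m = 10 = 10 (second disjunct) — holds.
2. m - h = 10 - 2 = 8, not 7 — does not hold.
3. values 3, 2, 10, 11 are pairwise distinct — holds.
4. gcd(2, 10) = 2 — holds.
5. 5n + 5h = 5(3) + 5(2) = 25, not 28 — does not hold.
6. 2 / 2 = 1, so 2 divides 2 — holds.
7. g = 2 is not in {-2, -1, 0} — does not hold.
8. h - g = 2 - 2 = 0 — holds.
9. j = 11 lies in [11, 12] — holds.
10. j + g = 13; 13 mod 6 = 1 — holds.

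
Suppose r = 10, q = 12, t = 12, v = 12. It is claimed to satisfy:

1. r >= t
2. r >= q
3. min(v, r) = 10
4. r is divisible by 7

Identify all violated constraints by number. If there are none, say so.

1. r = 10, t = 12; 10 < 12 (want ≥) — fails.
2. r = 10, q = 12; 10 < 12 (want ≥) — fails.
3. min(12, 10) = 10 — holds.
4. 10 = 7*1 + 3, so 7 does not divide 10 — fails.

The assignment fails constraints 1, 2, and 4.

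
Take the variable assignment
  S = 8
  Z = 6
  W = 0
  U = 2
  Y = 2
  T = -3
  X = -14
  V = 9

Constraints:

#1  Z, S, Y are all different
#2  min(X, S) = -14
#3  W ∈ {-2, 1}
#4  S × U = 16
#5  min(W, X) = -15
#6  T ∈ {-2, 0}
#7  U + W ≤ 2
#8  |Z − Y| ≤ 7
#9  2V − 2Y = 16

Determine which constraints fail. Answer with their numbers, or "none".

Constraints 3, 5, 6, 9 do not hold.

#1 values 6, 8, 2 are pairwise distinct — holds.
#2 min(-14, 8) = -14 — holds.
#3 W = 0 is not in {-2, 1} — fails.
#4 S × U = 8 × 2 = 16 — holds.
#5 min(0, -14) = -14, not -15 — fails.
#6 T = -3 is not in {-2, 0} — fails.
#7 U + W = 2 + 0 = 2; 2 ≤ 2 — holds.
#8 |6 − 2| = 4; 4 ≤ 7 — holds.
#9 2V − 2Y = 2(9) − 2(2) = 14, not 16 — fails.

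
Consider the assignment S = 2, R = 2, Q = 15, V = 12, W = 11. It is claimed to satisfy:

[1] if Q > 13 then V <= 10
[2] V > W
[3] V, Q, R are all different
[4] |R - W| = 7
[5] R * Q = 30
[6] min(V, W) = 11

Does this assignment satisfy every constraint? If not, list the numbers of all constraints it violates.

[1] Q = 15 > 13, so we need V ≤ 10; but V = 12 > 10  fails
[2] V = 12, W = 11; 12 > 11  holds
[3] values 12, 15, 2 are pairwise distinct  holds
[4] |2 - 11| = 9, not 7  fails
[5] R * Q = 2 * 15 = 30  holds
[6] min(12, 11) = 11  holds

Violated: 1 and 4.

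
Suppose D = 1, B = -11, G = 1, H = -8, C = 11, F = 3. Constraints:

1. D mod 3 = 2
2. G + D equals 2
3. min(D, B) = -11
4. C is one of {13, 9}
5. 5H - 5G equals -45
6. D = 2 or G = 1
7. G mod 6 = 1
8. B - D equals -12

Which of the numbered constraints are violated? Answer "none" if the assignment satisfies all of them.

Violated: 1, 4.

1. 1 mod 3 = 1, not 2 — violated.
2. G + D = 1 + 1 = 2 — OK.
3. min(1, -11) = -11 — OK.
4. C = 11 is not in {13, 9} — violated.
5. 5H - 5G = 5(-8) - 5(1) = -45 — OK.
6. D = 1 ≠ 2, but G = 1 = 1 (second disjunct) — OK.
7. 1 mod 6 = 1 — OK.
8. B - D = -11 - 1 = -12 — OK.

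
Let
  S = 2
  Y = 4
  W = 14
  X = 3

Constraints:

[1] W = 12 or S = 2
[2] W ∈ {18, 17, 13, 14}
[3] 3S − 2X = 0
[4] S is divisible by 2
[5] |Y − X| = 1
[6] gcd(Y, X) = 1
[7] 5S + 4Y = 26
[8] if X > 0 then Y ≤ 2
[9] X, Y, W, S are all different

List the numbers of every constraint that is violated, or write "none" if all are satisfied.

[1] W = 14 ≠ 12, but S = 2 = 2 (second disjunct)  ✔
[2] W = 14 is in {18, 17, 13, 14}  ✔
[3] 3S − 2X = 3(2) − 2(3) = 0  ✔
[4] 2 / 2 = 1, so 2 divides 2  ✔
[5] |4 − 3| = 1  ✔
[6] gcd(4, 3) = 1  ✔
[7] 5S + 4Y = 5(2) + 4(4) = 26  ✔
[8] X = 3 > 0, so we need Y ≤ 2; but Y = 4 > 2  ✘
[9] values 3, 4, 14, 2 are pairwise distinct  ✔

The assignment fails constraint 8.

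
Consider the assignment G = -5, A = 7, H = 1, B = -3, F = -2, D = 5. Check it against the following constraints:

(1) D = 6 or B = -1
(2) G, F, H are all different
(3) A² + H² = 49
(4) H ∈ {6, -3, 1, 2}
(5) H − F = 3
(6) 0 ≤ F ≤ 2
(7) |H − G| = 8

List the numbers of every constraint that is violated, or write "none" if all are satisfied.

Violated: 1, 3, 6, and 7.

(1) D = 5 ≠ 6 and B = -3 ≠ -1; both disjuncts false  ✗
(2) values -5, -2, 1 are pairwise distinct  ✓
(3) A² + H² = 7² + 1² = 49 + 1 = 50, not 49  ✗
(4) H = 1 is in {6, -3, 1, 2}  ✓
(5) H − F = 1 − (-2) = 3  ✓
(6) F = -2 is outside [0, 2]  ✗
(7) |1 − (-5)| = 6, not 8  ✗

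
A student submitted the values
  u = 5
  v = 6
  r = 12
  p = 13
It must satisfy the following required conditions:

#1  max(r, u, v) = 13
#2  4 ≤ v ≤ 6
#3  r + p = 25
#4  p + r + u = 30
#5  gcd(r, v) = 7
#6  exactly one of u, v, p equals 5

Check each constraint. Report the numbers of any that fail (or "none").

#1 max(12, 5, 6) = 12, not 13 — fails.
#2 v = 6 lies in [4, 6] — holds.
#3 r + p = 12 + 13 = 25 — holds.
#4 p + r + u = 13 + 12 + 5 = 30 — holds.
#5 gcd(12, 6) = 6, not 7 — fails.
#6 u=5, v=6, p=13; 1 of them equals 5 — holds.

Violated: 1, 5.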